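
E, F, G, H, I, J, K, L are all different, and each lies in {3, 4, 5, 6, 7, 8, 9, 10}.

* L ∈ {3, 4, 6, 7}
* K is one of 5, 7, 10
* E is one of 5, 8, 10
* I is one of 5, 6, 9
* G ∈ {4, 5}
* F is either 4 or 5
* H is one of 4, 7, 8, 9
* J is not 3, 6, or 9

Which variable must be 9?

H

The 8 variables draw from only 8 values {3, 4, 5, 6, 7, 8, 9, 10}, so each is used; only L can be 3, hence L = 3.
Among the 7 still-open variables, 6 fits only I (and all 7 values in {4, 5, 6, 7, 8, 9, 10} must be used), so I = 6.
The 6 still-open variables draw from only 6 values {4, 5, 7, 8, 9, 10}, so each is used; only H can be 9, hence H = 9.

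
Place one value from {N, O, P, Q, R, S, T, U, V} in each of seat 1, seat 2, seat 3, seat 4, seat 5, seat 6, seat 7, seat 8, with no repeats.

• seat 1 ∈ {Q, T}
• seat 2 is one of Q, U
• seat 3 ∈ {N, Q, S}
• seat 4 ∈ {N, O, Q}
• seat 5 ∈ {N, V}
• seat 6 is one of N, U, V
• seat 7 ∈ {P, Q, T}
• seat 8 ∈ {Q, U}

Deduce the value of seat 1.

Among the 8 variables, O fits only seat 4 (and all 8 values in {N, O, P, Q, S, T, U, V} must be used), so seat 4 = O.
The 7 still-open variables together cover exactly {N, P, Q, S, T, U, V} — 7 values for 7 variables — and P appears only in seat 7's list, so seat 7 = P.
Among the 6 still-open variables, S fits only seat 3 (and all 6 values in {N, Q, S, T, U, V} must be used), so seat 3 = S.
Among the 5 still-open variables, T fits only seat 1 (and all 5 values in {N, Q, T, U, V} must be used), so seat 1 = T.

T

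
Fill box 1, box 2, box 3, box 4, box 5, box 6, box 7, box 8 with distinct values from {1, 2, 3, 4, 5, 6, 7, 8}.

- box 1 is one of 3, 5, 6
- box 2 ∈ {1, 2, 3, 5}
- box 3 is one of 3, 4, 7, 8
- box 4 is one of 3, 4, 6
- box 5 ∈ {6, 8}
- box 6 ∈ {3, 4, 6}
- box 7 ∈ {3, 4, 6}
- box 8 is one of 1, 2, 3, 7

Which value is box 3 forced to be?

box 4, box 6, box 7 between them cover only {3, 4, 6} — a naked triple. Remove those values from box 1, box 2, box 3, box 5, box 8.
That leaves box 1 = 5. Eliminate 5 elsewhere: box 2.
box 5's domain is down to {8}, so box 5 = 8. Eliminate 8 elsewhere: box 3.
So box 3 = 7.

7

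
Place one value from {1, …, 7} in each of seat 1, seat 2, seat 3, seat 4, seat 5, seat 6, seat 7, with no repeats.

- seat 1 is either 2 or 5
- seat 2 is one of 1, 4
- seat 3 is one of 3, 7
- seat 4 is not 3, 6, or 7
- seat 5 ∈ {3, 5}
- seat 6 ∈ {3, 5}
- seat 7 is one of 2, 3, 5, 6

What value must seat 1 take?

2

Among the 7 variables, 6 fits only seat 7 (and all 7 values in {1, 2, 3, 4, 5, 6, 7} must be used), so seat 7 = 6.
The 6 still-open variables draw from only 6 values {1, 2, 3, 4, 5, 7}, so each is used; only seat 3 can be 7, hence seat 3 = 7.
seat 5 and seat 6 between them cover only {3, 5} — a naked pair. Remove those values from seat 1, seat 4.
So seat 1 = 2.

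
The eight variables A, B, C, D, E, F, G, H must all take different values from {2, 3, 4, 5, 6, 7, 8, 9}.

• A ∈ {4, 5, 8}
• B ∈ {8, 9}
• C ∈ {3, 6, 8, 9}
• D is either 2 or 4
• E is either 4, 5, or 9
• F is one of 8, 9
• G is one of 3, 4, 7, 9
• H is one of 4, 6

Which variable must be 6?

H

The 8 variables together cover exactly {2, 3, 4, 5, 6, 7, 8, 9} — 8 values for 8 variables — and 2 appears only in D's list, so D = 2.
The 7 still-open variables together cover exactly {3, 4, 5, 6, 7, 8, 9} — 7 values for 7 variables — and 7 appears only in G's list, so G = 7.
The 6 still-open variables together cover exactly {3, 4, 5, 6, 8, 9} — 6 values for 6 variables — and 3 appears only in C's list, so C = 3.
The 5 still-open variables draw from only 5 values {4, 5, 6, 8, 9}, so each is used; only H can be 6, hence H = 6.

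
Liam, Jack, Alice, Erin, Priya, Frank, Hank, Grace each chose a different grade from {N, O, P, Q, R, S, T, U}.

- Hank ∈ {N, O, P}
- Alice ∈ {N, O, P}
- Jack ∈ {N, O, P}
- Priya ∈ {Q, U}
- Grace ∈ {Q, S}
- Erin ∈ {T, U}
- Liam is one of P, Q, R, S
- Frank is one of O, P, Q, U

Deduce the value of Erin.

The 8 variables draw from only 8 values {N, O, P, Q, R, S, T, U}, so each is used; only Liam can be R, hence Liam = R.
Among the 7 still-open variables, S fits only Grace (and all 7 values in {N, O, P, Q, S, T, U} must be used), so Grace = S.
The 6 still-open variables together cover exactly {N, O, P, Q, T, U} — 6 values for 6 variables — and T appears only in Erin's list, so Erin = T.

T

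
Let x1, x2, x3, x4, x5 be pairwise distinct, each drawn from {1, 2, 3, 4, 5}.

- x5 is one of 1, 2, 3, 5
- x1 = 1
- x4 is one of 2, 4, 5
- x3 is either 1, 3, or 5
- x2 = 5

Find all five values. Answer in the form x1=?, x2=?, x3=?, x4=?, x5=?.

x1's domain is down to {1}, so x1 = 1. Eliminate 1 elsewhere: x3, x5.
x2 has just one choice, so x2 = 5. Eliminate 5 elsewhere: x3, x4, x5.
x3's domain is down to {3}, so x3 = 3. Strike 3 from x5.
x5 must be 2 (only option left). So x4 can't be 2.
x4 must be 4 (only option left).

x1=1, x2=5, x3=3, x4=4, x5=2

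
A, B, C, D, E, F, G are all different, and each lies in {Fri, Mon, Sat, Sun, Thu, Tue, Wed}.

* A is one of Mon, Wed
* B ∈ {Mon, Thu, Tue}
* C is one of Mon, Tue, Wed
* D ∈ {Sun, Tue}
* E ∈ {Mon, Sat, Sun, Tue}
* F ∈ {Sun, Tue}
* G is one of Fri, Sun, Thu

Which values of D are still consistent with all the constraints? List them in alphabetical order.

Sun, Tue

The 7 variables together cover exactly {Fri, Mon, Sat, Sun, Thu, Tue, Wed} — 7 values for 7 variables — and Fri appears only in G's list, so G = Fri.
Among the 6 still-open variables, Sat fits only E (and all 6 values in {Mon, Sat, Sun, Thu, Tue, Wed} must be used), so E = Sat.
The 5 still-open variables draw from only 5 values {Mon, Sun, Thu, Tue, Wed}, so each is used; only B can be Thu, hence B = Thu.
The 2 variables D and F are confined to {Sun, Tue}, which locks those values in; drop them from C.
No further eliminations apply; D can still be any of Sun, Tue.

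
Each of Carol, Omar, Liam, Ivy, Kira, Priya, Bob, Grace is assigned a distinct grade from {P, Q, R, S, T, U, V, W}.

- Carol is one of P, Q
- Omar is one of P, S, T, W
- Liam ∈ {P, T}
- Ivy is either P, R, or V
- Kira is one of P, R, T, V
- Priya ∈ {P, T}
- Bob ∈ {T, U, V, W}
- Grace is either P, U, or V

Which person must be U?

Grace

The 8 variables draw from only 8 values {P, Q, R, S, T, U, V, W}, so each is used; only Carol can be Q, hence Carol = Q.
The 7 still-open variables together cover exactly {P, R, S, T, U, V, W} — 7 values for 7 variables — and S appears only in Omar's list, so Omar = S.
Among the 6 still-open variables, W fits only Bob (and all 6 values in {P, R, T, U, V, W} must be used), so Bob = W.
Among the 5 still-open variables, U fits only Grace (and all 5 values in {P, R, T, U, V} must be used), so Grace = U.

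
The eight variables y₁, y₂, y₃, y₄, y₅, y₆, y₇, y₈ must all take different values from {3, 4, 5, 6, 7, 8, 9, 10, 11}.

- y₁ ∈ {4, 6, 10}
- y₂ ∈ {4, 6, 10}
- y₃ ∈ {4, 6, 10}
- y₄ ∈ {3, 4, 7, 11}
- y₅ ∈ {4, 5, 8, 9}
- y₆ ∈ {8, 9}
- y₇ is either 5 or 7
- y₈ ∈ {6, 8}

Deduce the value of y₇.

y₁, y₂, y₃ share exactly the 3 values {4, 6, 10}; by pigeonhole those values go to them, so strike 4, 6, 10 from y₄, y₅, y₈.
y₈ has just one choice, so y₈ = 8. So y₅, y₆ can't be 8.
y₆ has just one choice, so y₆ = 9. Remove 9 from y₅.
That leaves y₅ = 5. Strike 5 from y₇.
So y₇ = 7.

7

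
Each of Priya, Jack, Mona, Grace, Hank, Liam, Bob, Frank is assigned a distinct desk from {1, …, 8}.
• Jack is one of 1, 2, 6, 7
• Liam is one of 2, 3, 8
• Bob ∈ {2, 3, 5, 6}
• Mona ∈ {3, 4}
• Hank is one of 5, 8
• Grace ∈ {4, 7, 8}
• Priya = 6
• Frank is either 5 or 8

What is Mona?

4

Priya has just one choice, so Priya = 6. Strike 6 from Jack, Bob.
Among the 7 still-open variables, 1 fits only Jack (and all 7 values in {1, 2, 3, 4, 5, 7, 8} must be used), so Jack = 1.
The 6 still-open variables together cover exactly {2, 3, 4, 5, 7, 8} — 6 values for 6 variables — and 7 appears only in Grace's list, so Grace = 7.
The 5 still-open variables together cover exactly {2, 3, 4, 5, 8} — 5 values for 5 variables — and 4 appears only in Mona's list, so Mona = 4.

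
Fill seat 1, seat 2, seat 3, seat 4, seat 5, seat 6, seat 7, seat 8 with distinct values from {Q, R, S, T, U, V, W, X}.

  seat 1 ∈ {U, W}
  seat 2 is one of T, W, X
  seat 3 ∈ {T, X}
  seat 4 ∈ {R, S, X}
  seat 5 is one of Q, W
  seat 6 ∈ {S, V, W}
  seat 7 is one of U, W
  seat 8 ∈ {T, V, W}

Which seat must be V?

seat 8

Among the 8 variables, Q fits only seat 5 (and all 8 values in {Q, R, S, T, U, V, W, X} must be used), so seat 5 = Q.
The 7 still-open variables draw from only 7 values {R, S, T, U, V, W, X}, so each is used; only seat 4 can be R, hence seat 4 = R.
The 6 still-open variables draw from only 6 values {S, T, U, V, W, X}, so each is used; only seat 6 can be S, hence seat 6 = S.
The 5 still-open variables together cover exactly {T, U, V, W, X} — 5 values for 5 variables — and V appears only in seat 8's list, so seat 8 = V.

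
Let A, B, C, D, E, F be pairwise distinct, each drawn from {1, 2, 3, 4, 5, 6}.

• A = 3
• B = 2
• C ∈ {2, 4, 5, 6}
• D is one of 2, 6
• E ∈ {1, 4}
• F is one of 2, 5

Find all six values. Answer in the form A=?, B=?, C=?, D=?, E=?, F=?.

A=3, B=2, C=4, D=6, E=1, F=5

A has just one choice, so A = 3.
That leaves B = 2. So C, D, F can't be 2.
D's domain is down to {6}, so D = 6. Strike 6 from C.
F must be 5 (only option left). Remove 5 from C.
C must be 4 (only option left). Strike 4 from E.
E must be 1 (only option left).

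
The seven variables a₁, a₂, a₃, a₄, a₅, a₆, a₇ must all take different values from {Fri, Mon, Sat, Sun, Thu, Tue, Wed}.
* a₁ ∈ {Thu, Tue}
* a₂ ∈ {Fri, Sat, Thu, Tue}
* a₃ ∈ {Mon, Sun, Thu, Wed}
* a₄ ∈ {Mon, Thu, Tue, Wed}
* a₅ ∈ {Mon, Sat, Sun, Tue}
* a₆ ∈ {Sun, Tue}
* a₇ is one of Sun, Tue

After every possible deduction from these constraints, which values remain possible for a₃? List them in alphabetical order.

The 7 variables draw from only 7 values {Fri, Mon, Sat, Sun, Thu, Tue, Wed}, so each is used; only a₂ can be Fri, hence a₂ = Fri.
The 6 still-open variables together cover exactly {Mon, Sat, Sun, Thu, Tue, Wed} — 6 values for 6 variables — and Sat appears only in a₅'s list, so a₅ = Sat.
a₆ and a₇ between them cover only {Sun, Tue} — a naked pair. Remove those values from a₁, a₃, a₄.
a₁'s domain is down to {Thu}, so a₁ = Thu. So a₃, a₄ can't be Thu.
No further eliminations apply; a₃ can still be any of Mon, Wed.

Mon, Wed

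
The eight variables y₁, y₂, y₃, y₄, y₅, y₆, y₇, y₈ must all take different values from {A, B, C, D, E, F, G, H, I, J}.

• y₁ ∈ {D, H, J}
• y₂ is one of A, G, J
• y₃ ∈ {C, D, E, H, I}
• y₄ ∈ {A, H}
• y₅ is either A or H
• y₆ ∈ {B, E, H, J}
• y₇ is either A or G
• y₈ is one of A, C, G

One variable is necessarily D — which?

y₁

y₄ and y₅ between them cover only {A, H} — a naked pair. Remove those values from y₁, y₂, y₃, y₆, y₇, y₈.
That leaves y₇ = G. Strike G from y₂, y₈.
That leaves y₈ = C. Eliminate C elsewhere: y₃.
y₂ has just one choice, so y₂ = J. Strike J from y₁, y₆.
So D goes to y₁.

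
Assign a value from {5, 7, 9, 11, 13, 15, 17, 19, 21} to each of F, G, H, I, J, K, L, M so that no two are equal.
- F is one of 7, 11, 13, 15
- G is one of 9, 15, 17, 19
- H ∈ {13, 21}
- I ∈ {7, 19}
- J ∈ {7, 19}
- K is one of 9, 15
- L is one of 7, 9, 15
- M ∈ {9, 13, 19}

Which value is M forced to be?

Among the 8 variables, 11 fits only F (and all 8 values in {7, 9, 11, 13, 15, 17, 19, 21} must be used), so F = 11.
Among the 7 still-open variables, 17 fits only G (and all 7 values in {7, 9, 13, 15, 17, 19, 21} must be used), so G = 17.
Among the 6 still-open variables, 21 fits only H (and all 6 values in {7, 9, 13, 15, 19, 21} must be used), so H = 21.
Among the 5 still-open variables, 13 fits only M (and all 5 values in {7, 9, 13, 15, 19} must be used), so M = 13.

13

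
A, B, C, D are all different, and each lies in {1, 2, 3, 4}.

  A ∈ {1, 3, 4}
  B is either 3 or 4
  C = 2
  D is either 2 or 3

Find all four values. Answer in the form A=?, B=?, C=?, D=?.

C must be 2 (only option left). So D can't be 2.
That leaves D = 3. Strike 3 from A, B.
B has just one choice, so B = 4. Eliminate 4 elsewhere: A.
That leaves A = 1.

A=1, B=4, C=2, D=3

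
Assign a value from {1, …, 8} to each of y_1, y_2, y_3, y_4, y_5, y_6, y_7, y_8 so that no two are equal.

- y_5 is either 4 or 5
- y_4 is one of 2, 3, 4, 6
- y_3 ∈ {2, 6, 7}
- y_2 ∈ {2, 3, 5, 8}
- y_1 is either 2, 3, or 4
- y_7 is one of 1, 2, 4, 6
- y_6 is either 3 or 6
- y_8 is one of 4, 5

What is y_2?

Among the 8 variables, 1 fits only y_7 (and all 8 values in {1, 2, 3, 4, 5, 6, 7, 8} must be used), so y_7 = 1.
Among the 7 still-open variables, 7 fits only y_3 (and all 7 values in {2, 3, 4, 5, 6, 7, 8} must be used), so y_3 = 7.
Among the 6 still-open variables, 8 fits only y_2 (and all 6 values in {2, 3, 4, 5, 6, 8} must be used), so y_2 = 8.

8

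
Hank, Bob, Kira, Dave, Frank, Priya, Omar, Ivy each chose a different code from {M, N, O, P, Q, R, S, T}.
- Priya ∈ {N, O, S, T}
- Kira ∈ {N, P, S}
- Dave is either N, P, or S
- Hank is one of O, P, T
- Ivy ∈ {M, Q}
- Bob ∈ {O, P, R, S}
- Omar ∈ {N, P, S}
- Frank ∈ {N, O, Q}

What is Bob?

The 8 variables together cover exactly {M, N, O, P, Q, R, S, T} — 8 values for 8 variables — and M appears only in Ivy's list, so Ivy = M.
The 7 still-open variables draw from only 7 values {N, O, P, Q, R, S, T}, so each is used; only Frank can be Q, hence Frank = Q.
The 6 still-open variables together cover exactly {N, O, P, R, S, T} — 6 values for 6 variables — and R appears only in Bob's list, so Bob = R.

R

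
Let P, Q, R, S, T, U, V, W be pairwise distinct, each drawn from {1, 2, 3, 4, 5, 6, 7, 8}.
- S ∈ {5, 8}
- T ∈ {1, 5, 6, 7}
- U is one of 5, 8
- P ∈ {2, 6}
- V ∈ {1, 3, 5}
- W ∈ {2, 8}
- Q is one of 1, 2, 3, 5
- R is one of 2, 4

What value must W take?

The 8 variables draw from only 8 values {1, 2, 3, 4, 5, 6, 7, 8}, so each is used; only R can be 4, hence R = 4.
The 7 still-open variables together cover exactly {1, 2, 3, 5, 6, 7, 8} — 7 values for 7 variables — and 7 appears only in T's list, so T = 7.
The 6 still-open variables draw from only 6 values {1, 2, 3, 5, 6, 8}, so each is used; only P can be 6, hence P = 6.
S and U share exactly the 2 values {5, 8}; by pigeonhole those values go to them, so strike 5, 8 from Q, V, W.
So W = 2.

2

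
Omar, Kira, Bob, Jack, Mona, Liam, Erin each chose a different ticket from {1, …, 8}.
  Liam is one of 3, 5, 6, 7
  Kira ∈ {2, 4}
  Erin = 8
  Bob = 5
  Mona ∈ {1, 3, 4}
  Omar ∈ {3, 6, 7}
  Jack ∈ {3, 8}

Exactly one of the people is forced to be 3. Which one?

Jack

Bob must be 5 (only option left). Strike 5 from Liam.
Erin must be 8 (only option left). Strike 8 from Jack.
So 3 goes to Jack.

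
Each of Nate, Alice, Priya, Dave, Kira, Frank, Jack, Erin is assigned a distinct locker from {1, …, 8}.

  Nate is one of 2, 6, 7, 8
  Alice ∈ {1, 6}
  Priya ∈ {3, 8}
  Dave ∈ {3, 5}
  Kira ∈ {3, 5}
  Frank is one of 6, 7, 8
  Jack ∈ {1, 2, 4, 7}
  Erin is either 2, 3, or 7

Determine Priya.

The 8 variables together cover exactly {1, 2, 3, 4, 5, 6, 7, 8} — 8 values for 8 variables — and 4 appears only in Jack's list, so Jack = 4.
The 7 still-open variables together cover exactly {1, 2, 3, 5, 6, 7, 8} — 7 values for 7 variables — and 1 appears only in Alice's list, so Alice = 1.
The 2 variables Dave and Kira are confined to {3, 5}, which locks those values in; drop them from Priya, Erin.
So Priya = 8.

8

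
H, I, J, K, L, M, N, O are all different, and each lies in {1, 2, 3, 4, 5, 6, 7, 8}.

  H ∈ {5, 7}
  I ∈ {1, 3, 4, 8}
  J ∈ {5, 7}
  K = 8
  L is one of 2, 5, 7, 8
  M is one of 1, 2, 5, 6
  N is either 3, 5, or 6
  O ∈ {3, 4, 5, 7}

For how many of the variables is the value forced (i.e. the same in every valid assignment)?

2

K's domain is down to {8}, so K = 8. Remove 8 from I, L.
H and J between them cover only {5, 7} — a naked pair. Remove those values from L, M, N, O.
L must be 2 (only option left). Strike 2 from M.
Determined: K=8, L=2. The other variables each still have more than one consistent value. That makes 2.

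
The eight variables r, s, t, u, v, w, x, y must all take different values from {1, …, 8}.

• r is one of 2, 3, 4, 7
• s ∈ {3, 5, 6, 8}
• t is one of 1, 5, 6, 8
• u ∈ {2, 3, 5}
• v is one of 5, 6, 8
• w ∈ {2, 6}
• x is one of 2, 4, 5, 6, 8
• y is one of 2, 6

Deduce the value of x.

4

The 8 variables draw from only 8 values {1, 2, 3, 4, 5, 6, 7, 8}, so each is used; only t can be 1, hence t = 1.
The 7 still-open variables together cover exactly {2, 3, 4, 5, 6, 7, 8} — 7 values for 7 variables — and 7 appears only in r's list, so r = 7.
The 6 still-open variables draw from only 6 values {2, 3, 4, 5, 6, 8}, so each is used; only x can be 4, hence x = 4.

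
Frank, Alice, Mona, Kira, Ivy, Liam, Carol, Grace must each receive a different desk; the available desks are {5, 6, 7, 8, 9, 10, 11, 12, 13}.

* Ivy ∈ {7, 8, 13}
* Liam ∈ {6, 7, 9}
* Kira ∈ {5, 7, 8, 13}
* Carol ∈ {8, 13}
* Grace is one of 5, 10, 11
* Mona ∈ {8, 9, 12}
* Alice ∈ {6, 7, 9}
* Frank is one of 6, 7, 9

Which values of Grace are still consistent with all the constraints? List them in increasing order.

10, 11

Frank, Alice, Liam between them cover only {6, 7, 9} — a naked triple. Remove those values from Mona, Kira, Ivy.
Ivy and Carol share exactly the 2 values {8, 13}; by pigeonhole those values go to them, so strike 8, 13 from Mona, Kira.
Mona must be 12 (only option left).
That leaves Kira = 5. So Grace can't be 5.
No further eliminations apply; Grace can still be any of 10, 11.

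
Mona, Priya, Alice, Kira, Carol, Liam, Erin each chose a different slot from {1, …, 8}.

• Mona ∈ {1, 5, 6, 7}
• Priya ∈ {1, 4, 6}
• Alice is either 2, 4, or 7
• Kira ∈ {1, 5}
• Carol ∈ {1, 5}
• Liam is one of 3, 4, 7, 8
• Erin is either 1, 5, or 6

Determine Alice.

Kira and Carol share exactly the 2 values {1, 5}; by pigeonhole those values go to them, so strike 1, 5 from Mona, Priya, Erin.
Erin must be 6 (only option left). Remove 6 from Mona, Priya.
Mona's domain is down to {7}, so Mona = 7. Strike 7 from Alice, Liam.
Priya has just one choice, so Priya = 4. Eliminate 4 elsewhere: Alice, Liam.
So Alice = 2.

2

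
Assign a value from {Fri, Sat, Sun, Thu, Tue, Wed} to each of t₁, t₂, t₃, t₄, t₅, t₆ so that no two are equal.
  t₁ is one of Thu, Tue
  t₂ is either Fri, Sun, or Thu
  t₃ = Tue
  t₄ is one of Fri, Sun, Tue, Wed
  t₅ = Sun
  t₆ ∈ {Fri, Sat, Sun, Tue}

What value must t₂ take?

t₃ has just one choice, so t₃ = Tue. Remove Tue from t₁, t₄, t₆.
t₅ must be Sun (only option left). Eliminate Sun elsewhere: t₂, t₄, t₆.
That leaves t₁ = Thu. Strike Thu from t₂.
So t₂ = Fri.

Fri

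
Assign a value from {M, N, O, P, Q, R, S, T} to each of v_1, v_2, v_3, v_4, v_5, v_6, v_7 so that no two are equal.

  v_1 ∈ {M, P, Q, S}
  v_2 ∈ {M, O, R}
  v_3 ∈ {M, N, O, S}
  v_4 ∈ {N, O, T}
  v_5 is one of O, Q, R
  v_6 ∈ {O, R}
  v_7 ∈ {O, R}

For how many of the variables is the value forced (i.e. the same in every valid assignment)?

The 2 variables v_6 and v_7 are confined to {O, R}, which locks those values in; drop them from v_2, v_3, v_4, v_5.
That leaves v_2 = M. Strike M from v_1, v_3.
That leaves v_5 = Q. Eliminate Q elsewhere: v_1.
Determined: v_2=M, v_5=Q. The other variables each still have more than one consistent value. That makes 2.

2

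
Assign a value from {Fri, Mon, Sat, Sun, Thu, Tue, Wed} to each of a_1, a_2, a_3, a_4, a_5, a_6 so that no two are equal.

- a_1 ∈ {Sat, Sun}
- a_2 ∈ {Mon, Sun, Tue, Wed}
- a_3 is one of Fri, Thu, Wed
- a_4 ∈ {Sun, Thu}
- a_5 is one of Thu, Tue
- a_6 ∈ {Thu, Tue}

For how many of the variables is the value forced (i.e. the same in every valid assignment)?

2

a_5 and a_6 between them cover only {Thu, Tue} — a naked pair. Remove those values from a_2, a_3, a_4.
That leaves a_4 = Sun. Strike Sun from a_1, a_2.
a_1 must be Sat (only option left).
Determined: a_1=Sat, a_4=Sun. The other variables each still have more than one consistent value. That makes 2.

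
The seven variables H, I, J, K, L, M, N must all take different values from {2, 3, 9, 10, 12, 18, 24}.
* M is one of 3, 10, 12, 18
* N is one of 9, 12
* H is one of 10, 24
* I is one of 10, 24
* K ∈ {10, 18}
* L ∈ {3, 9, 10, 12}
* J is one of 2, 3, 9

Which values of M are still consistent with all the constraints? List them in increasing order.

3, 12

Among the 7 variables, 2 fits only J (and all 7 values in {2, 3, 9, 10, 12, 18, 24} must be used), so J = 2.
H and I between them cover only {10, 24} — a naked pair. Remove those values from K, L, M.
K's domain is down to {18}, so K = 18. So M can't be 18.
No further eliminations apply; M can still be any of 3, 12.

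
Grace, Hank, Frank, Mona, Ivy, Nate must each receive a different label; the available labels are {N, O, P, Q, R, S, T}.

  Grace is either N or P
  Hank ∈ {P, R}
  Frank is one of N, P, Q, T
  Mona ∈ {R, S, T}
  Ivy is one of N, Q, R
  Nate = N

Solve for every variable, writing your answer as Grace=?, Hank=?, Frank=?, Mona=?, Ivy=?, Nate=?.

Nate has just one choice, so Nate = N. Eliminate N elsewhere: Grace, Frank, Ivy.
Grace has just one choice, so Grace = P. Eliminate P elsewhere: Hank, Frank.
Hank's domain is down to {R}, so Hank = R. Eliminate R elsewhere: Mona, Ivy.
Ivy must be Q (only option left). Strike Q from Frank.
Frank must be T (only option left). So Mona can't be T.
Mona's domain is down to {S}, so Mona = S.

Grace=P, Hank=R, Frank=T, Mona=S, Ivy=Q, Nate=N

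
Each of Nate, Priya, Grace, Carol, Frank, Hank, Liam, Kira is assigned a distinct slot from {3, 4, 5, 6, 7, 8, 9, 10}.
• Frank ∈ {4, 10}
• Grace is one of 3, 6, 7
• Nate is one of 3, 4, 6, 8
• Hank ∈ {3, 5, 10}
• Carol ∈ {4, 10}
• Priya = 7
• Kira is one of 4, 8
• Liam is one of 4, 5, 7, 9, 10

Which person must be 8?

Priya's domain is down to {7}, so Priya = 7. So Grace, Liam can't be 7.
Among the 7 still-open variables, 9 fits only Liam (and all 7 values in {3, 4, 5, 6, 8, 9, 10} must be used), so Liam = 9.
The 6 still-open variables together cover exactly {3, 4, 5, 6, 8, 10} — 6 values for 6 variables — and 5 appears only in Hank's list, so Hank = 5.
The 2 variables Carol and Frank are confined to {4, 10}, which locks those values in; drop them from Nate, Kira.
So 8 goes to Kira.

Kira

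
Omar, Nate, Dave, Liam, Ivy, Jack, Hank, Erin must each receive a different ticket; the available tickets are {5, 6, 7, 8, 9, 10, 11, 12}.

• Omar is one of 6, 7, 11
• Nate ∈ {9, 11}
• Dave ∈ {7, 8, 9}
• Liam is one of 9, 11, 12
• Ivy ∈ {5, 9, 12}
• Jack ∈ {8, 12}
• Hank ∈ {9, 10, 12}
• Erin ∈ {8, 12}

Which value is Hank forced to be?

Among the 8 variables, 5 fits only Ivy (and all 8 values in {5, 6, 7, 8, 9, 10, 11, 12} must be used), so Ivy = 5.
The 7 still-open variables draw from only 7 values {6, 7, 8, 9, 10, 11, 12}, so each is used; only Omar can be 6, hence Omar = 6.
Among the 6 still-open variables, 7 fits only Dave (and all 6 values in {7, 8, 9, 10, 11, 12} must be used), so Dave = 7.
Among the 5 still-open variables, 10 fits only Hank (and all 5 values in {8, 9, 10, 11, 12} must be used), so Hank = 10.

10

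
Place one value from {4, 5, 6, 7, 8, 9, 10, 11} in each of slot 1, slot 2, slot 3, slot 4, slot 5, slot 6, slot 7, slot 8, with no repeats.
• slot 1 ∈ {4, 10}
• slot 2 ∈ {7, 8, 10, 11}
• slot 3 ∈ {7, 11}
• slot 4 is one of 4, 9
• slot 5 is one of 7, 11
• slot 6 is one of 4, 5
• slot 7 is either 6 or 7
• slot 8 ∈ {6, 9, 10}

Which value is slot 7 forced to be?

6

The 8 variables draw from only 8 values {4, 5, 6, 7, 8, 9, 10, 11}, so each is used; only slot 6 can be 5, hence slot 6 = 5.
Among the 7 still-open variables, 8 fits only slot 2 (and all 7 values in {4, 6, 7, 8, 9, 10, 11} must be used), so slot 2 = 8.
slot 3 and slot 5 share exactly the 2 values {7, 11}; by pigeonhole those values go to them, so strike 7, 11 from slot 7.
So slot 7 = 6.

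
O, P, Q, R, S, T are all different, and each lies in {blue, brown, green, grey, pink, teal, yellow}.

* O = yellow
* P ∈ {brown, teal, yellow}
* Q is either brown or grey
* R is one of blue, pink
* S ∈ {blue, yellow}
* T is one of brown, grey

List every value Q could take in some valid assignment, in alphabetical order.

O has just one choice, so O = yellow. Eliminate yellow elsewhere: P, S.
S has just one choice, so S = blue. Strike blue from R.
R's domain is down to {pink}, so R = pink.
The 3 still-open variables together cover exactly {brown, grey, teal} — 3 values for 3 variables — and teal appears only in P's list, so P = teal.
No further eliminations apply; Q can still be any of brown, grey.

brown, grey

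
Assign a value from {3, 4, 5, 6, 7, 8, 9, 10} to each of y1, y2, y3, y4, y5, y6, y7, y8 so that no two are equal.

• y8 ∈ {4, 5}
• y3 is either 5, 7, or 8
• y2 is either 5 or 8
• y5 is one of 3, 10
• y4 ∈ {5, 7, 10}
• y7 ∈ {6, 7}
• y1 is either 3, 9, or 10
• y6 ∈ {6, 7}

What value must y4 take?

10

The 8 variables draw from only 8 values {3, 4, 5, 6, 7, 8, 9, 10}, so each is used; only y8 can be 4, hence y8 = 4.
The 7 still-open variables together cover exactly {3, 5, 6, 7, 8, 9, 10} — 7 values for 7 variables — and 9 appears only in y1's list, so y1 = 9.
The 6 still-open variables draw from only 6 values {3, 5, 6, 7, 8, 10}, so each is used; only y5 can be 3, hence y5 = 3.
Among the 5 still-open variables, 10 fits only y4 (and all 5 values in {5, 6, 7, 8, 10} must be used), so y4 = 10.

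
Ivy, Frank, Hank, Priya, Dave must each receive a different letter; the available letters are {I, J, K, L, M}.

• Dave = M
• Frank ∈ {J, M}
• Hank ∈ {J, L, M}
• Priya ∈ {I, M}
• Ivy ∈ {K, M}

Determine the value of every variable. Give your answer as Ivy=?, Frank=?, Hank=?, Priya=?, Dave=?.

Ivy=K, Frank=J, Hank=L, Priya=I, Dave=M

Dave has just one choice, so Dave = M. Strike M from Ivy, Frank, Hank, Priya.
That leaves Ivy = K.
Frank must be J (only option left). So Hank can't be J.
Hank has just one choice, so Hank = L.
Priya's domain is down to {I}, so Priya = I.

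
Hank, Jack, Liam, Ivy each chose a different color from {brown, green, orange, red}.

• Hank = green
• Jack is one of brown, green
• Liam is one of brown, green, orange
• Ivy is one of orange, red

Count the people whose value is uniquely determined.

4

Hank must be green (only option left). Strike green from Jack, Liam.
Jack's domain is down to {brown}, so Jack = brown. So Liam can't be brown.
Liam must be orange (only option left). Strike orange from Ivy.
Ivy must be red (only option left).
Every person is fixed: Hank=green, Jack=brown, Liam=orange, Ivy=red. That makes 4.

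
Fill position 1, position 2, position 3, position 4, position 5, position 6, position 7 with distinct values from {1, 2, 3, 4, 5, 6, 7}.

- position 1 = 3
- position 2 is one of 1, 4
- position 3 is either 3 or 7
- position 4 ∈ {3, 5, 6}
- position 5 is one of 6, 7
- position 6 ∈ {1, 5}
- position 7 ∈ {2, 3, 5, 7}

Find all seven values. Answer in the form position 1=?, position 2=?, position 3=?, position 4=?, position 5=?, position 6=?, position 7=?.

position 1 has just one choice, so position 1 = 3. So position 3, position 4, position 7 can't be 3.
position 3 has just one choice, so position 3 = 7. Strike 7 from position 5, position 7.
That leaves position 5 = 6. Remove 6 from position 4.
position 4 must be 5 (only option left). Remove 5 from position 6, position 7.
That leaves position 6 = 1. Remove 1 from position 2.
position 7 must be 2 (only option left).
position 2 must be 4 (only option left).

position 1=3, position 2=4, position 3=7, position 4=5, position 5=6, position 6=1, position 7=2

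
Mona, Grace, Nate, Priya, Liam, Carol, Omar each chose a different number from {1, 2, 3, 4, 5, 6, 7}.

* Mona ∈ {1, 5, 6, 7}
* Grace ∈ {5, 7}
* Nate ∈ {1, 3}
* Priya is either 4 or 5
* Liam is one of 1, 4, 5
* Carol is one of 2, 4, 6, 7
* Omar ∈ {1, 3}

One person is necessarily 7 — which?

Among the 7 variables, 2 fits only Carol (and all 7 values in {1, 2, 3, 4, 5, 6, 7} must be used), so Carol = 2.
Among the 6 still-open variables, 6 fits only Mona (and all 6 values in {1, 3, 4, 5, 6, 7} must be used), so Mona = 6.
Among the 5 still-open variables, 7 fits only Grace (and all 5 values in {1, 3, 4, 5, 7} must be used), so Grace = 7.

Grace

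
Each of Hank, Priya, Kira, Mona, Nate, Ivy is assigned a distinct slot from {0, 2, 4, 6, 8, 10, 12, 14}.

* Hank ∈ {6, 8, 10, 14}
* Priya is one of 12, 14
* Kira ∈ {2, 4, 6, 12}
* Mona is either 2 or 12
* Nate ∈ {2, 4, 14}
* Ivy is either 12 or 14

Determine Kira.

Priya and Ivy between them cover only {12, 14} — a naked pair. Remove those values from Hank, Kira, Mona, Nate.
Mona must be 2 (only option left). So Kira, Nate can't be 2.
Nate's domain is down to {4}, so Nate = 4. Remove 4 from Kira.
So Kira = 6.

6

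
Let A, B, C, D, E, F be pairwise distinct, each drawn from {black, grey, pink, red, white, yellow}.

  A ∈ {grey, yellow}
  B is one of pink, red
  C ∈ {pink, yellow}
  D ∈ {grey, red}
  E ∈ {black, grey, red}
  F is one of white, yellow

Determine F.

The 6 variables draw from only 6 values {black, grey, pink, red, white, yellow}, so each is used; only E can be black, hence E = black.
The 5 still-open variables draw from only 5 values {grey, pink, red, white, yellow}, so each is used; only F can be white, hence F = white.

white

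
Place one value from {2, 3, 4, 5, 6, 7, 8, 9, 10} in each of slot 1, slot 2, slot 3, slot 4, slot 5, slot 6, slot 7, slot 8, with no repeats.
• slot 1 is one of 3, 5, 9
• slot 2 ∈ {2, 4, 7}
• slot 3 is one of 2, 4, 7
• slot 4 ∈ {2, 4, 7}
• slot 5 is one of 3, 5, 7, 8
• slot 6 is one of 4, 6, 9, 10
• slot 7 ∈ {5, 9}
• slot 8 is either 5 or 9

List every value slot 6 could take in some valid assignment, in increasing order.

6, 10

slot 7 and slot 8 share exactly the 2 values {5, 9}; by pigeonhole those values go to them, so strike 5, 9 from slot 1, slot 5, slot 6.
slot 1 must be 3 (only option left). Remove 3 from slot 5.
The 3 variables slot 2, slot 3, slot 4 are confined to {2, 4, 7}, which locks those values in; drop them from slot 5, slot 6.
slot 5 must be 8 (only option left).
No further eliminations apply; slot 6 can still be any of 6, 10.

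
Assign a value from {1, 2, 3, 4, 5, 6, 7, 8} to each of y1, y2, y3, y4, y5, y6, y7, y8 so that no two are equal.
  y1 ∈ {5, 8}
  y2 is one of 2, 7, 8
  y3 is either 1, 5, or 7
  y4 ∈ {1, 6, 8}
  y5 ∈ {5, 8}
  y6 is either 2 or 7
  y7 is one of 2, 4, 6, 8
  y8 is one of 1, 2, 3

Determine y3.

1

The 8 variables together cover exactly {1, 2, 3, 4, 5, 6, 7, 8} — 8 values for 8 variables — and 3 appears only in y8's list, so y8 = 3.
Among the 7 still-open variables, 4 fits only y7 (and all 7 values in {1, 2, 4, 5, 6, 7, 8} must be used), so y7 = 4.
Among the 6 still-open variables, 6 fits only y4 (and all 6 values in {1, 2, 5, 6, 7, 8} must be used), so y4 = 6.
Among the 5 still-open variables, 1 fits only y3 (and all 5 values in {1, 2, 5, 7, 8} must be used), so y3 = 1.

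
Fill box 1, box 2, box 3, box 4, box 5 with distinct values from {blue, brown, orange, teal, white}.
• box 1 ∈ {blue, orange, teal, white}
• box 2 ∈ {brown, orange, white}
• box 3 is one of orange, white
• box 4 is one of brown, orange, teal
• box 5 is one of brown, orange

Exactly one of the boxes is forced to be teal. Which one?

The 5 variables draw from only 5 values {blue, brown, orange, teal, white}, so each is used; only box 1 can be blue, hence box 1 = blue.
The 4 still-open variables together cover exactly {brown, orange, teal, white} — 4 values for 4 variables — and teal appears only in box 4's list, so box 4 = teal.

box 4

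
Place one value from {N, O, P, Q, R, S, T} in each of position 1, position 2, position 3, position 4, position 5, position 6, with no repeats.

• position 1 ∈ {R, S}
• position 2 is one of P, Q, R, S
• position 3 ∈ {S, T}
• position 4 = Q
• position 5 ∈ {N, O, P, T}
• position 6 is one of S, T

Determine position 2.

position 4's domain is down to {Q}, so position 4 = Q. Strike Q from position 2.
The 2 variables position 3 and position 6 are confined to {S, T}, which locks those values in; drop them from position 1, position 2, position 5.
position 1 has just one choice, so position 1 = R. So position 2 can't be R.
So position 2 = P.

P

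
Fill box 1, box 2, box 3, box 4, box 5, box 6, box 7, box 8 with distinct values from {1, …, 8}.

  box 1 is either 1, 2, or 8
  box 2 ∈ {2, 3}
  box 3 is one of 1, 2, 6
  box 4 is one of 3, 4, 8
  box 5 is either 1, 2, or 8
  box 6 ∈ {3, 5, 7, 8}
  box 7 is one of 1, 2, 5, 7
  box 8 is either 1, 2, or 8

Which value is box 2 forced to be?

3

The 8 variables together cover exactly {1, 2, 3, 4, 5, 6, 7, 8} — 8 values for 8 variables — and 4 appears only in box 4's list, so box 4 = 4.
The 7 still-open variables draw from only 7 values {1, 2, 3, 5, 6, 7, 8}, so each is used; only box 3 can be 6, hence box 3 = 6.
box 1, box 5, box 8 share exactly the 3 values {1, 2, 8}; by pigeonhole those values go to them, so strike 1, 2, 8 from box 2, box 6, box 7.
So box 2 = 3.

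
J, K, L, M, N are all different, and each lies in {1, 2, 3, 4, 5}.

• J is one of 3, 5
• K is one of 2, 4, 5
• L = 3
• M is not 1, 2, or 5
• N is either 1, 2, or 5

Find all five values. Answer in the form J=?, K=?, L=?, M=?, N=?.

J=5, K=2, L=3, M=4, N=1

L has just one choice, so L = 3. Eliminate 3 elsewhere: J, M.
M's domain is down to {4}, so M = 4. Remove 4 from K.
J's domain is down to {5}, so J = 5. So K, N can't be 5.
K's domain is down to {2}, so K = 2. Remove 2 from N.
That leaves N = 1.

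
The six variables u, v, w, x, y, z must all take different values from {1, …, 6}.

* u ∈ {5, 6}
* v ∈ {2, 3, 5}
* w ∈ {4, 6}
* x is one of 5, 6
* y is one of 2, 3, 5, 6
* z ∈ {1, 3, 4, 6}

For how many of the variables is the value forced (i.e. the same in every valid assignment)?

2

The 6 variables together cover exactly {1, 2, 3, 4, 5, 6} — 6 values for 6 variables — and 1 appears only in z's list, so z = 1.
Among the 5 still-open variables, 4 fits only w (and all 5 values in {2, 3, 4, 5, 6} must be used), so w = 4.
The 2 variables u and x are confined to {5, 6}, which locks those values in; drop them from v, y.
Determined: w=4, z=1. The other variables each still have more than one consistent value. That makes 2.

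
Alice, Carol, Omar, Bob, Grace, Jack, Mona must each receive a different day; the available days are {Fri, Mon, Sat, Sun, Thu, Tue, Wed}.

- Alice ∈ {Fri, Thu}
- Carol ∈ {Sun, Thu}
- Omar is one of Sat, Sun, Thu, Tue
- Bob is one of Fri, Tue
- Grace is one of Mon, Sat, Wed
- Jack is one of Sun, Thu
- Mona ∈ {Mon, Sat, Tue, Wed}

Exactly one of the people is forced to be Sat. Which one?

Omar

Carol and Jack share exactly the 2 values {Sun, Thu}; by pigeonhole those values go to them, so strike Sun, Thu from Alice, Omar.
Alice has just one choice, so Alice = Fri. So Bob can't be Fri.
Bob's domain is down to {Tue}, so Bob = Tue. So Omar, Mona can't be Tue.
So Sat goes to Omar.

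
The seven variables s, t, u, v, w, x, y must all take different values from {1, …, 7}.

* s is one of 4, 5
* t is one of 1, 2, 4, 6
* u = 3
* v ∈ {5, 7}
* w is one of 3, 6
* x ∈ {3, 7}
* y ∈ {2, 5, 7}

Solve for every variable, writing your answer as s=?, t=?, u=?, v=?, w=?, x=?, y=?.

s=4, t=1, u=3, v=5, w=6, x=7, y=2

u must be 3 (only option left). Eliminate 3 elsewhere: w, x.
w has just one choice, so w = 6. Strike 6 from t.
x must be 7 (only option left). Strike 7 from v, y.
v must be 5 (only option left). Remove 5 from s, y.
That leaves y = 2. Eliminate 2 elsewhere: t.
s has just one choice, so s = 4. Eliminate 4 elsewhere: t.
That leaves t = 1.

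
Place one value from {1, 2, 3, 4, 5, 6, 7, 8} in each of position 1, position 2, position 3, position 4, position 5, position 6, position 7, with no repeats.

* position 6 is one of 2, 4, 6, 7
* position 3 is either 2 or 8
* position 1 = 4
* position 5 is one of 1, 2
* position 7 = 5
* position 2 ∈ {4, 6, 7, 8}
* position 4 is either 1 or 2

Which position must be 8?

position 3

position 1 must be 4 (only option left). Eliminate 4 elsewhere: position 2, position 6.
position 7 has just one choice, so position 7 = 5.
position 4 and position 5 between them cover only {1, 2} — a naked pair. Remove those values from position 3, position 6.
So 8 goes to position 3.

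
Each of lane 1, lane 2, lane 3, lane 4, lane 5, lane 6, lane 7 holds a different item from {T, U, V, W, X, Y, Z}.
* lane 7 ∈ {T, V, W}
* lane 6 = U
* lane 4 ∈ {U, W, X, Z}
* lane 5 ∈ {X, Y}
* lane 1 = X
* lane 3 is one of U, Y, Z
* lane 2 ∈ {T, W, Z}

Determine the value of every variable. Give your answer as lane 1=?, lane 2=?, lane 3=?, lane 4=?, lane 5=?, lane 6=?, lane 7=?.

lane 1=X, lane 2=T, lane 3=Z, lane 4=W, lane 5=Y, lane 6=U, lane 7=V

lane 1's domain is down to {X}, so lane 1 = X. Remove X from lane 4, lane 5.
lane 5's domain is down to {Y}, so lane 5 = Y. So lane 3 can't be Y.
That leaves lane 6 = U. Strike U from lane 3, lane 4.
lane 3's domain is down to {Z}, so lane 3 = Z. Strike Z from lane 2, lane 4.
lane 4 must be W (only option left). Remove W from lane 2, lane 7.
That leaves lane 2 = T. Eliminate T elsewhere: lane 7.
lane 7 must be V (only option left).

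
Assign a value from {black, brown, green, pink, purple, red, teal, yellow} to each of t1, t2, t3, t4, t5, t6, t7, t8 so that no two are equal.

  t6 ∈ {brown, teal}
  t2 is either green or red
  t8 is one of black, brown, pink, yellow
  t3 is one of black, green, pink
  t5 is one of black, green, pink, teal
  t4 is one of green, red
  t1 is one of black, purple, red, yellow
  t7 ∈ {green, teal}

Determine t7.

The 8 variables draw from only 8 values {black, brown, green, pink, purple, red, teal, yellow}, so each is used; only t1 can be purple, hence t1 = purple.
Among the 7 still-open variables, yellow fits only t8 (and all 7 values in {black, brown, green, pink, red, teal, yellow} must be used), so t8 = yellow.
Among the 6 still-open variables, brown fits only t6 (and all 6 values in {black, brown, green, pink, red, teal} must be used), so t6 = brown.
The 2 variables t2 and t4 are confined to {green, red}, which locks those values in; drop them from t3, t5, t7.
So t7 = teal.

teal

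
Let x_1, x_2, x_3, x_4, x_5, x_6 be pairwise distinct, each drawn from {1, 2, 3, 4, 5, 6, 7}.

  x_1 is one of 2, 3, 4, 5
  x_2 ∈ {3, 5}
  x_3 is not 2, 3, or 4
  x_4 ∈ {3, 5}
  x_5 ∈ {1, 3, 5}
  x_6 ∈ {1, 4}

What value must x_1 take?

The 2 variables x_2 and x_4 are confined to {3, 5}, which locks those values in; drop them from x_1, x_3, x_5.
x_5 has just one choice, so x_5 = 1. Eliminate 1 elsewhere: x_3, x_6.
x_6's domain is down to {4}, so x_6 = 4. So x_1 can't be 4.
So x_1 = 2.

2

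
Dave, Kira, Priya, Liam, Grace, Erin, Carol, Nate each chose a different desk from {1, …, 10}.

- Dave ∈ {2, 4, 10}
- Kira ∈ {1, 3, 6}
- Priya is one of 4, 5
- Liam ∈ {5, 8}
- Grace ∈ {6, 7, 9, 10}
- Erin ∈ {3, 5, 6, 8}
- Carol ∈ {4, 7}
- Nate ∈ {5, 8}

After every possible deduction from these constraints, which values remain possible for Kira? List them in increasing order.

The 2 variables Liam and Nate are confined to {5, 8}, which locks those values in; drop them from Priya, Erin.
Priya's domain is down to {4}, so Priya = 4. Remove 4 from Dave, Carol.
That leaves Carol = 7. Eliminate 7 elsewhere: Grace.
No further eliminations apply; Kira can still be any of 1, 3, 6.

1, 3, 6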